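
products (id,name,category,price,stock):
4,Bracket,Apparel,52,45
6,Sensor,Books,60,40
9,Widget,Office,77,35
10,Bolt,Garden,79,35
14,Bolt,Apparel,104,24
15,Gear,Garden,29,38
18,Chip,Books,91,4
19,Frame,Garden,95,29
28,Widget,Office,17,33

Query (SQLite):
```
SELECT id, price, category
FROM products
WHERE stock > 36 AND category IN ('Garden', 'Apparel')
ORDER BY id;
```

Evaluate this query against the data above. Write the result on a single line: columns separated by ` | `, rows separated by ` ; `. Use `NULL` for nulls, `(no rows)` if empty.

4 | 52 | Apparel ; 15 | 29 | Garden

stock > 36: ids {4, 6, 15}
category IN ('Garden', 'Apparel'): ids {4, 10, 14, 15, 19}
Combine with AND.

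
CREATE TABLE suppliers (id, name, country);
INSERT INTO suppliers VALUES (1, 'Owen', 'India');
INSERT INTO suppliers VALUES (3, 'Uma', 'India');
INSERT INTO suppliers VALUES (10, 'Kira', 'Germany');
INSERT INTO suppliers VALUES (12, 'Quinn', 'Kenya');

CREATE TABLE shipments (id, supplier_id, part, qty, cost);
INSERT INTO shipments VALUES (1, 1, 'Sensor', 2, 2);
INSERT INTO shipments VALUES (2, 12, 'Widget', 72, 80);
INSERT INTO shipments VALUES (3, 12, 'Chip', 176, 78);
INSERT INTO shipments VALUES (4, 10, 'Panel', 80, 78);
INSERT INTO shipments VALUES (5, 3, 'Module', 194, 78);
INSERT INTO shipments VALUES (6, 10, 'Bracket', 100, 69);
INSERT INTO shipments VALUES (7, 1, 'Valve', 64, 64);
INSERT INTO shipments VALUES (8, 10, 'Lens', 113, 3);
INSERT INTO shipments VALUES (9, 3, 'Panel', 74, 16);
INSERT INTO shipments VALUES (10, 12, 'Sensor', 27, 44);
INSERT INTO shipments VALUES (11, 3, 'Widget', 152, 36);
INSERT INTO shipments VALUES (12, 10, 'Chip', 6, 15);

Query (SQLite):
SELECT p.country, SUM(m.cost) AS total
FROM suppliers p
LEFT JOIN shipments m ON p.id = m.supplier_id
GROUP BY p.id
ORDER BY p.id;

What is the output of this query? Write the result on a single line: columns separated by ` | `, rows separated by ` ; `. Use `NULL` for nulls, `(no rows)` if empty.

LEFT JOIN keeps every suppliers row; unmatched ones get NULL for shipments columns.
Group by suppliers.id and compute SUM(m.cost). SUM over an all-NULL group is NULL.
  1: ids {1, 7} → SUM(m.cost)=66
  3: ids {5, 9, 11} → SUM(m.cost)=130
  10: ids {4, 6, 8, 12} → SUM(m.cost)=165
  12: ids {2, 3, 10} → SUM(m.cost)=202

India | 66 ; India | 130 ; Germany | 165 ; Kenya | 202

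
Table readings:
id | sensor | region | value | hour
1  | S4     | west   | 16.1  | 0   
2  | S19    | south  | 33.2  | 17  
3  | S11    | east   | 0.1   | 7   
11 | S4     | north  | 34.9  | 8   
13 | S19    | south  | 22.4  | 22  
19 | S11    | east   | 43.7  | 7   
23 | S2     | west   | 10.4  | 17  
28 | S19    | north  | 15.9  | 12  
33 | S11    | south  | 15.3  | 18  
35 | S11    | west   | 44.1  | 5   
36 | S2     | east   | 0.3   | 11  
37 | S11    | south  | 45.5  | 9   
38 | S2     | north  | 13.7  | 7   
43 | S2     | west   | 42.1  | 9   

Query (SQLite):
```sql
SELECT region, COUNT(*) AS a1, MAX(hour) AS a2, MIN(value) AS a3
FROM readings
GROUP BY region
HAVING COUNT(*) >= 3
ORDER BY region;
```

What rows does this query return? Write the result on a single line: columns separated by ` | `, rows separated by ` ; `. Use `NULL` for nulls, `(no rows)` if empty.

east | 3 | 11 | 0.1 ; north | 3 | 12 | 13.7 ; south | 4 | 22 | 15.3 ; west | 4 | 17 | 10.4

Group readings by region.
Per group compute: COUNT(*), MAX(hour), MIN(value).
HAVING: drop groups with fewer than 3 rows.
  east: ids {3, 19, 36} → COUNT(*)=3, MAX(hour)=11, MIN(value)=0.1
  north: ids {11, 28, 38} → COUNT(*)=3, MAX(hour)=12, MIN(value)=13.7
  south: ids {2, 13, 33, 37} → COUNT(*)=4, MAX(hour)=22, MIN(value)=15.3
  west: ids {1, 23, 35, 43} → COUNT(*)=4, MAX(hour)=17, MIN(value)=10.4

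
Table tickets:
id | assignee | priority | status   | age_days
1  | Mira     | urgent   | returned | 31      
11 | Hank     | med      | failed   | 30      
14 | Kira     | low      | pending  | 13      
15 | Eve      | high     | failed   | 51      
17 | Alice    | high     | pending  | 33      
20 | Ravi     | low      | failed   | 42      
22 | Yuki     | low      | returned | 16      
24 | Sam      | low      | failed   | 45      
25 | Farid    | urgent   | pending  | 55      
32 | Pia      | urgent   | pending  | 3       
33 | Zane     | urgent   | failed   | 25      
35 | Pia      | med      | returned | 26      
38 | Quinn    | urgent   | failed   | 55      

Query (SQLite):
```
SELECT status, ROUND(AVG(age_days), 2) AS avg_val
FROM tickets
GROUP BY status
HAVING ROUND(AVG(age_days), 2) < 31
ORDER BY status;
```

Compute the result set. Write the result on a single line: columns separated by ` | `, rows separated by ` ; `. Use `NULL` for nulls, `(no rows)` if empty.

Partition tickets by status; compute ROUND(AVG(age_days), 2) within each group.
HAVING: keep groups where ROUND(AVG(age_days), 2) < 31.
  failed: ids {11, 15, 20, 24, 33, 38} → ROUND(AVG(age_days), 2)=41.33
  pending: ids {14, 17, 25, 32} → ROUND(AVG(age_days), 2)=26
  returned: ids {1, 22, 35} → ROUND(AVG(age_days), 2)=24.33

pending | 26 ; returned | 24.33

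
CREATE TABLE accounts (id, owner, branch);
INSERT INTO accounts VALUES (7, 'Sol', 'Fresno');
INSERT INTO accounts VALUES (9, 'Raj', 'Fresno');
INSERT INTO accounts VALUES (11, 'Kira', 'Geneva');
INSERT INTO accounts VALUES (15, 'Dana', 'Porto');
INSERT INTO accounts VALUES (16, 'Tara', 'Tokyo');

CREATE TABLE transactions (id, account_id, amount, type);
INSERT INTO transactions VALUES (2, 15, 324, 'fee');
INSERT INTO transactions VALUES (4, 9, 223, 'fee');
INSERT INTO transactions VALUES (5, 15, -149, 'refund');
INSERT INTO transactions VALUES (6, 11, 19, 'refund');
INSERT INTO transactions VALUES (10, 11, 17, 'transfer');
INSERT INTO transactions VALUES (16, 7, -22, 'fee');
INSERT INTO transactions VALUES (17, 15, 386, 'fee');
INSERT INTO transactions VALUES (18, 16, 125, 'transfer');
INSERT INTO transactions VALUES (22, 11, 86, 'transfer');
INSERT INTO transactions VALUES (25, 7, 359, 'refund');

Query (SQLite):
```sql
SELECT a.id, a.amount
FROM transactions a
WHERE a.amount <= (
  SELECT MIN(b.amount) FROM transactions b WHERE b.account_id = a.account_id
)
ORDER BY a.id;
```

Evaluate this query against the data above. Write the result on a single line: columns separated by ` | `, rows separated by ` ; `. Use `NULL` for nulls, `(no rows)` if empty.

4 | 223 ; 5 | -149 ; 10 | 17 ; 16 | -22 ; 18 | 125

For each transactions row a, compute MIN(amount) over rows sharing a.account_id.
Keep row a if a.amount <= that per-group MIN.
  account_id=7: MIN(amount) = -22
  account_id=9: MIN(amount) = 223
  account_id=11: MIN(amount) = 17
  account_id=15: MIN(amount) = -149
  account_id=16: MIN(amount) = 125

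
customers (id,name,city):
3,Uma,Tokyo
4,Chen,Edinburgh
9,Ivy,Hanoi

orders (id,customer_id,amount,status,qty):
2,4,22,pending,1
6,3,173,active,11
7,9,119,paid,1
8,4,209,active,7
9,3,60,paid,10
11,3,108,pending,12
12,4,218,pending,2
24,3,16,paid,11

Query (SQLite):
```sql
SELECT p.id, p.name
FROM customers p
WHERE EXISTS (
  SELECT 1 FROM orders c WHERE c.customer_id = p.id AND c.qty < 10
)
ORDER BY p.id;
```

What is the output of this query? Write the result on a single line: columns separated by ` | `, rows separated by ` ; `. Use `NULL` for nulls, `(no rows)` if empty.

For each customers row, check whether any orders with matching customer_id has qty < 10.
Keep rows where that is true.

4 | Chen ; 9 | Ivy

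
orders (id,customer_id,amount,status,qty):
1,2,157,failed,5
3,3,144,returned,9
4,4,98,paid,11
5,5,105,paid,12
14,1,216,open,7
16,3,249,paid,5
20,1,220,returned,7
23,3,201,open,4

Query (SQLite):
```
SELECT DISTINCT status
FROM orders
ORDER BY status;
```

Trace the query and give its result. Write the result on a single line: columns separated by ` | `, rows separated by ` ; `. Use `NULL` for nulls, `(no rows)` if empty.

failed ; open ; paid ; returned

Collect distinct status values from orders.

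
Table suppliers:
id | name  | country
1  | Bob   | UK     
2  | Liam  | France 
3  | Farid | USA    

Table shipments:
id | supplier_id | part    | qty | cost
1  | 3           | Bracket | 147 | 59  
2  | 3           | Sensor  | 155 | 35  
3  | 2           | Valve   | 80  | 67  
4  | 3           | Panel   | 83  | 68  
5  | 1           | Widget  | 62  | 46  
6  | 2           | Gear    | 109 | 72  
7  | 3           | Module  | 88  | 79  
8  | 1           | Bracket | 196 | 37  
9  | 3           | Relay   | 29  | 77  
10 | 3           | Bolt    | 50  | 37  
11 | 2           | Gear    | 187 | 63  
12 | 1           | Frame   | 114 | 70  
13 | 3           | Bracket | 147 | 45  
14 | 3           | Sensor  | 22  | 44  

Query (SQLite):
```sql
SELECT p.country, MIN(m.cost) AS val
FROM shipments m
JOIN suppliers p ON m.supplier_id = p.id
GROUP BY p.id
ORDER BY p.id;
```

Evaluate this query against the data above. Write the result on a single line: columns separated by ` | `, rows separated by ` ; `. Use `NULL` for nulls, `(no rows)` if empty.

UK | 37 ; France | 63 ; USA | 35

Join each shipments row to its suppliers via supplier_id.
Group joined rows by suppliers.id; compute MIN(m.cost) per group.
  1: ids {5, 8, 12} → MIN(m.cost)=37
  2: ids {3, 6, 11} → MIN(m.cost)=63
  3: ids {1, 2, 4, 7, 9, 10, 13, 14} → MIN(m.cost)=35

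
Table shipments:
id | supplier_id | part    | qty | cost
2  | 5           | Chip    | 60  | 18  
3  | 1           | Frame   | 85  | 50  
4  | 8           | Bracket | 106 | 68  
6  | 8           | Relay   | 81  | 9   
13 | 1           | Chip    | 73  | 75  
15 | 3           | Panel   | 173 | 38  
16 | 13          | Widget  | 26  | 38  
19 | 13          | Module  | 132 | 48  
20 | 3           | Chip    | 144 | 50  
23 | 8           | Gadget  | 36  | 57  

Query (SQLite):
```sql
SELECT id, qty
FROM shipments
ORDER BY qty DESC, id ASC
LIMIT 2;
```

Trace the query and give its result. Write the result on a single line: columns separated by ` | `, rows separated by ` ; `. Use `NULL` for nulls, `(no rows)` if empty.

Sort by qty desc, tiebreak id asc: (173, id=15), (144, id=20), (132, id=19), (106, id=4), (85, id=3) …. Take first 2.

15 | 173 ; 20 | 144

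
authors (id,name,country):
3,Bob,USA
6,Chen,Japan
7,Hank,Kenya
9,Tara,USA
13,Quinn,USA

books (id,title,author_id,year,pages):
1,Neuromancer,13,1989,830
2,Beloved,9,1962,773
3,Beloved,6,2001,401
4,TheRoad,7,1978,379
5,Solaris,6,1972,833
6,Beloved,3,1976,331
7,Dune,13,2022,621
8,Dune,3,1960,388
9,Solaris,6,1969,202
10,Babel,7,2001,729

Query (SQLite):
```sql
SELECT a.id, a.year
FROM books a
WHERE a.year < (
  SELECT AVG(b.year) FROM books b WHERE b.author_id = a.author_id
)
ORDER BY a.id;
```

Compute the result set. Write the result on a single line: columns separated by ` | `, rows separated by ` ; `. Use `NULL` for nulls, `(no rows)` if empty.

1 | 1989 ; 4 | 1978 ; 5 | 1972 ; 8 | 1960 ; 9 | 1969

For each books row a, compute AVG(year) over rows sharing a.author_id.
Keep row a if a.year < that per-group AVG.
  author_id=3: AVG(year) = 1968.0
  author_id=6: AVG(year) = 1980.666667
  author_id=7: AVG(year) = 1989.5
  author_id=9: AVG(year) = 1962.0
  author_id=13: AVG(year) = 2005.5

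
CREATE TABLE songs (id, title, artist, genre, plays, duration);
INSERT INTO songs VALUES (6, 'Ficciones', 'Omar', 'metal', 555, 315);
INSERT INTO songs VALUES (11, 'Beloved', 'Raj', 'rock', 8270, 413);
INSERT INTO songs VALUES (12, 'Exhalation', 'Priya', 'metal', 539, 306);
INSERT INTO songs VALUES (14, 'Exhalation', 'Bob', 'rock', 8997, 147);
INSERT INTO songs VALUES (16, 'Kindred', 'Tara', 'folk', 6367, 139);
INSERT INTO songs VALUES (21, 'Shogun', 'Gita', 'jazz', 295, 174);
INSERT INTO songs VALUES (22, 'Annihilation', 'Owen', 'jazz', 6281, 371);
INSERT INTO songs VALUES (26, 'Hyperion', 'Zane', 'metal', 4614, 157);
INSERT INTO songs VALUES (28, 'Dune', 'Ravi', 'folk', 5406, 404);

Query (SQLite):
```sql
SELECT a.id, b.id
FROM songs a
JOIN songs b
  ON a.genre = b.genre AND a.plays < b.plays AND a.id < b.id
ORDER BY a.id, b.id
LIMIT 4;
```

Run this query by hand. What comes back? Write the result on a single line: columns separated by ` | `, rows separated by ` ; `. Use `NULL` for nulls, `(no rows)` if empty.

6 | 26 ; 11 | 14 ; 12 | 26 ; 21 | 22

Pairs (a,b) with same genre, a.plays < b.plays, a.id < b.id.
genre groups: folk:{16,28} jazz:{21,22} metal:{6,12,26} rock:{11,14}
Ordered by (a.id, b.id); first 4.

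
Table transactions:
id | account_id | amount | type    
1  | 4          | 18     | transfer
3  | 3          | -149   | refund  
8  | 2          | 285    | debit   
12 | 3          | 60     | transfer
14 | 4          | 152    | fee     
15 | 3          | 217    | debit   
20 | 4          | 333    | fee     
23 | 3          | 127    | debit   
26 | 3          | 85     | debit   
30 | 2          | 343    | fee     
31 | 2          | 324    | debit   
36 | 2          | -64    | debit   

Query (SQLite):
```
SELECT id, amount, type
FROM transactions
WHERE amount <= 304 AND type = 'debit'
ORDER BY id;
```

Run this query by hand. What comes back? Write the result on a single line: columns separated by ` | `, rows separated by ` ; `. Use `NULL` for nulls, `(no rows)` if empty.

8 | 285 | debit ; 15 | 217 | debit ; 23 | 127 | debit ; 26 | 85 | debit ; 36 | -64 | debit

amount <= 304: ids {1, 3, 8, 12, 14, 15, 23, 26, 36}
type = 'debit': ids {8, 15, 23, 26, 31, 36}
Combine with AND.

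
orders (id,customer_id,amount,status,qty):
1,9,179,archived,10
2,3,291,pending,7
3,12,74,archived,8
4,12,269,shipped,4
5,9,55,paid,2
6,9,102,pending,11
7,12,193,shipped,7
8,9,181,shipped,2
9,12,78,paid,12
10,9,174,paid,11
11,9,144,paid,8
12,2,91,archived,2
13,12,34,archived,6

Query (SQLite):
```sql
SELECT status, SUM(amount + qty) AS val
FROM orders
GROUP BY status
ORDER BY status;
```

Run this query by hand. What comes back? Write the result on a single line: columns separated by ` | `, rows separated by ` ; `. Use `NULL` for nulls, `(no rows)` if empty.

archived | 404 ; paid | 484 ; pending | 411 ; shipped | 656

For each row compute amount + qty.
Group by status; take SUM of the expression per group.
  archived: ids {1, 3, 12, 13} → SUM(amount + qty)=404
  paid: ids {5, 9, 10, 11} → SUM(amount + qty)=484
  pending: ids {2, 6} → SUM(amount + qty)=411
  shipped: ids {4, 7, 8} → SUM(amount + qty)=656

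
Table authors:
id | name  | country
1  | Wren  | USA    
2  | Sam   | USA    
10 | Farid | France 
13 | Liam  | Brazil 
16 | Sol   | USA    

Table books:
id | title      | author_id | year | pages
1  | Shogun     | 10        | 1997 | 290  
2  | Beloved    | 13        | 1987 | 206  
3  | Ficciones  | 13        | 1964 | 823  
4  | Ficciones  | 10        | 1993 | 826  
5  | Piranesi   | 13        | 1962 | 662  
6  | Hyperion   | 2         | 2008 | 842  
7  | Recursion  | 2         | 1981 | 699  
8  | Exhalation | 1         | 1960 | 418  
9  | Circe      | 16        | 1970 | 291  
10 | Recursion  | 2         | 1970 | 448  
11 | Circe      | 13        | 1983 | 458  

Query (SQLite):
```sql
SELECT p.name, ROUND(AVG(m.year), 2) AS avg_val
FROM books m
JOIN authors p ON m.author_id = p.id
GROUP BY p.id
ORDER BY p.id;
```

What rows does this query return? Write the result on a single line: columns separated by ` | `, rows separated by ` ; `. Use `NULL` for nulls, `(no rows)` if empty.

Wren | 1960 ; Sam | 1986.33 ; Farid | 1995 ; Liam | 1974 ; Sol | 1970

Join each books row to its authors via author_id.
Group joined rows by authors.id; compute ROUND(AVG(m.year), 2) per group.
  1: ids {8} → ROUND(AVG(m.year), 2)=1960
  2: ids {6, 7, 10} → ROUND(AVG(m.year), 2)=1986.33
  10: ids {1, 4} → ROUND(AVG(m.year), 2)=1995
  13: ids {2, 3, 5, 11} → ROUND(AVG(m.year), 2)=1974
  16: ids {9} → ROUND(AVG(m.year), 2)=1970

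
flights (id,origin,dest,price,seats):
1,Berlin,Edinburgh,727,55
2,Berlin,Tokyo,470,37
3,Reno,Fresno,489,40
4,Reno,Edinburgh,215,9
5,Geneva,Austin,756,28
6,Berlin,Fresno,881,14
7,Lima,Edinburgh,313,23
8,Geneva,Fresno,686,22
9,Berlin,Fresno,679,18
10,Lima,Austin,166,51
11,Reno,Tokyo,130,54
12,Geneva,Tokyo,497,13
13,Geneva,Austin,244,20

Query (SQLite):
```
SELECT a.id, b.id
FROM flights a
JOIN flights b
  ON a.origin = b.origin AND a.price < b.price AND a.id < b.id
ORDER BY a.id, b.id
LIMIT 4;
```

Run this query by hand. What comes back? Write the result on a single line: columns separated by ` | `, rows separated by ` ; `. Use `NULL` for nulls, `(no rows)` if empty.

Pairs (a,b) with same origin, a.price < b.price, a.id < b.id.
origin groups: Berlin:{1,2,6,9} Geneva:{5,8,12,13} Lima:{7,10} Reno:{3,4,11}
Ordered by (a.id, b.id); first 4.

1 | 6 ; 2 | 6 ; 2 | 9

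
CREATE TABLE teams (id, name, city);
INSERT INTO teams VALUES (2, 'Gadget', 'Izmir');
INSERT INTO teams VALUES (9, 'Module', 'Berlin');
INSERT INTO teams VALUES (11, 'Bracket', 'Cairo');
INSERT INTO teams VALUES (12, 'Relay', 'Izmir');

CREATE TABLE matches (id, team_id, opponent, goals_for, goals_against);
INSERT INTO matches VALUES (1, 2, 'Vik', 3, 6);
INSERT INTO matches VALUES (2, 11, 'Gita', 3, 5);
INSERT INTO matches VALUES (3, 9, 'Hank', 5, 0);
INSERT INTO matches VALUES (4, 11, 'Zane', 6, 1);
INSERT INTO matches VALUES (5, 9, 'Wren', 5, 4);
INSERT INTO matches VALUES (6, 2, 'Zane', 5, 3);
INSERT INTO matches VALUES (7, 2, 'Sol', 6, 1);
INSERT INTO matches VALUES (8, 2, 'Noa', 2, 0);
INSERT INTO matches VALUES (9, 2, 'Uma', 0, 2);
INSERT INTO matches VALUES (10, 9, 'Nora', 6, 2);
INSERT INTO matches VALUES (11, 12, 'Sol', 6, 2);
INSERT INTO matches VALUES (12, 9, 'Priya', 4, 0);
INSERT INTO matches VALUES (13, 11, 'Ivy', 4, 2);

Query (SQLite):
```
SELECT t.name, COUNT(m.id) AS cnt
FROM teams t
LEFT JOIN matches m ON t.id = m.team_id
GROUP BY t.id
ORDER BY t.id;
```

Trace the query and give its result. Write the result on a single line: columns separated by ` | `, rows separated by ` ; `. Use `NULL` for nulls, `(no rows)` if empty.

Gadget | 5 ; Module | 4 ; Bracket | 3 ; Relay | 1

LEFT JOIN keeps every teams row; unmatched ones get NULL for matches columns.
Group by teams.id and compute COUNT(m.id). COUNT(col) of an all-NULL group is 0.
  2: ids {1, 6, 7, 8, 9} → COUNT(m.id)=5
  9: ids {3, 5, 10, 12} → COUNT(m.id)=4
  11: ids {2, 4, 13} → COUNT(m.id)=3
  12: ids {11} → COUNT(m.id)=1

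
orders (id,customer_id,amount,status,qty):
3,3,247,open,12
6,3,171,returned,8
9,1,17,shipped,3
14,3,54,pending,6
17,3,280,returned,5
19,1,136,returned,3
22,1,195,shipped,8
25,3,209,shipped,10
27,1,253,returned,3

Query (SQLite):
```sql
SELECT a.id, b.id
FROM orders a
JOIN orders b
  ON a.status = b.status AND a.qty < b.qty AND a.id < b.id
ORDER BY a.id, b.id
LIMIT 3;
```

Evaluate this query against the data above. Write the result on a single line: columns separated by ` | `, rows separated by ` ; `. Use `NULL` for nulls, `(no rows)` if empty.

9 | 22 ; 9 | 25 ; 22 | 25

Pairs (a,b) with same status, a.qty < b.qty, a.id < b.id.
status groups: open:{3} pending:{14} returned:{6,17,19,27} shipped:{9,22,25}
Ordered by (a.id, b.id); first 3.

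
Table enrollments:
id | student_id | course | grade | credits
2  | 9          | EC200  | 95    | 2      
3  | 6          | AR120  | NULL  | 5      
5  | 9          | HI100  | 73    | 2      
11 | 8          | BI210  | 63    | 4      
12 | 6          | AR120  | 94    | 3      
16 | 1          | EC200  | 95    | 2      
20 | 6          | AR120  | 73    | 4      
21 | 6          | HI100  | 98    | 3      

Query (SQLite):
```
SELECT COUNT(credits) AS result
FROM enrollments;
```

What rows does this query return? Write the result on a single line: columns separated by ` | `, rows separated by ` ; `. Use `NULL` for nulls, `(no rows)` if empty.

8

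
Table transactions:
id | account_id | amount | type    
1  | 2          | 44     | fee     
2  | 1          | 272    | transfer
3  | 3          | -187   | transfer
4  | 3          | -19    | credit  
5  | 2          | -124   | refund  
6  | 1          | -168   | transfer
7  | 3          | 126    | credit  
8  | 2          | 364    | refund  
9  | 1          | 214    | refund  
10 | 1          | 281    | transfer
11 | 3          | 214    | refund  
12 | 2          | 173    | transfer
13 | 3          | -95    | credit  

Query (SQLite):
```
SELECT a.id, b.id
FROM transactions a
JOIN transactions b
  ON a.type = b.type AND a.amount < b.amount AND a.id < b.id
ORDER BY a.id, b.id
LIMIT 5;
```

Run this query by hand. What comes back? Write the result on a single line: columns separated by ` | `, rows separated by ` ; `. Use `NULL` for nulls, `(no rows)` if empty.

2 | 10 ; 3 | 6 ; 3 | 10 ; 3 | 12 ; 4 | 7

Pairs (a,b) with same type, a.amount < b.amount, a.id < b.id.
type groups: credit:{4,7,13} fee:{1} refund:{5,8,9,11} transfer:{2,3,6,10,12}
Ordered by (a.id, b.id); first 5.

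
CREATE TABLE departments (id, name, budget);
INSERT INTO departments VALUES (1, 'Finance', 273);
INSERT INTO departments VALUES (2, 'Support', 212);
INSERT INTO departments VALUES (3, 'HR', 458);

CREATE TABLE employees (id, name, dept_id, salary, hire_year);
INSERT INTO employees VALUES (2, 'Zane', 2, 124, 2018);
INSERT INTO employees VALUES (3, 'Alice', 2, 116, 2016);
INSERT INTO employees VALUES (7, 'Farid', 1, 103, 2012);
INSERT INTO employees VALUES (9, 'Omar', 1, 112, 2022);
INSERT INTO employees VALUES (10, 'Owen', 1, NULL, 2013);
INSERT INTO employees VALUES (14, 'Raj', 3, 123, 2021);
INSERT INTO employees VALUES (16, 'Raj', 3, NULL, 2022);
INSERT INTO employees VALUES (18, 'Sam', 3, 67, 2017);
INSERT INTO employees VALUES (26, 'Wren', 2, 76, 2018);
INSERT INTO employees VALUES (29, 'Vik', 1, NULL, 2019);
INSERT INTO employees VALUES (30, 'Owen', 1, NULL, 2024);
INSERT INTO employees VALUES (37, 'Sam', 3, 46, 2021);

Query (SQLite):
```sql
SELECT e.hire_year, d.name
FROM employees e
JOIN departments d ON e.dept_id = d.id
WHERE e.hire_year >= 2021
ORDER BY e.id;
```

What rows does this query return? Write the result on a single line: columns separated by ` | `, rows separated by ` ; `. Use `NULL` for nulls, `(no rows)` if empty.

2022 | Finance ; 2021 | HR ; 2022 | HR ; 2024 | Finance ; 2021 | HR

Each employees row matches the departments row where dept_id = departments.id.
Then keep rows with e.hire_year >= 2021.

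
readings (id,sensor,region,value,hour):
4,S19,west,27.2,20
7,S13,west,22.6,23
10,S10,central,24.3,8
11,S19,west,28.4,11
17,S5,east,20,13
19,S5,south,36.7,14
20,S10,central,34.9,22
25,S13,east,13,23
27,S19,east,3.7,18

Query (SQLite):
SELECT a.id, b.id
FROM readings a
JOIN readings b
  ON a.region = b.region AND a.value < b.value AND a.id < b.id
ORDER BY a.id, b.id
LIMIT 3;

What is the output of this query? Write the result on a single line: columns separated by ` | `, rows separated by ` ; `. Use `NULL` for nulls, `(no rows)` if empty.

4 | 11 ; 7 | 11 ; 10 | 20

Pairs (a,b) with same region, a.value < b.value, a.id < b.id.
region groups: central:{10,20} east:{17,25,27} south:{19} west:{4,7,11}
Ordered by (a.id, b.id); first 3.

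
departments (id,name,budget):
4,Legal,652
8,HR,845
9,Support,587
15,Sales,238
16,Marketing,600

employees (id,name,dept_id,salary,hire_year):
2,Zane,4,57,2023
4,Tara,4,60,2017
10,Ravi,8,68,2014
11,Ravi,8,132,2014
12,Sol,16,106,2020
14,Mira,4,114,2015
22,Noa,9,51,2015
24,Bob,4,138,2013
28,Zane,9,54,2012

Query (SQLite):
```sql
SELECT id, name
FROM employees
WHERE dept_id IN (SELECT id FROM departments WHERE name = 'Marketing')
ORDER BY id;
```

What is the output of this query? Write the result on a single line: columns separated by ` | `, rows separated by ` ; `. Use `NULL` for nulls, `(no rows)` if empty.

Inner query: departments.id where name = 'Marketing'.
Outer: keep employees rows whose dept_id is in that set.
Inner query → {16}

12 | Sol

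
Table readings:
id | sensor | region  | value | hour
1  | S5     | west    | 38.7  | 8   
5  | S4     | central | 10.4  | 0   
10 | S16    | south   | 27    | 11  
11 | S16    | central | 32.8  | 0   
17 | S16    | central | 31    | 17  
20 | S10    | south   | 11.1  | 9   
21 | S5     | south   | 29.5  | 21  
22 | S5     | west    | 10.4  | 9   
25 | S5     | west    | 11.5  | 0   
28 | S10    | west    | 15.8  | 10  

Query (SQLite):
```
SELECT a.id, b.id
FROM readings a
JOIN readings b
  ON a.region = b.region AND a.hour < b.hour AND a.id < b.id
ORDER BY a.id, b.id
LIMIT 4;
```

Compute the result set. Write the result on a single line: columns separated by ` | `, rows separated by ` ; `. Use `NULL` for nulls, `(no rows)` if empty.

1 | 22 ; 1 | 28 ; 5 | 17 ; 10 | 21

Pairs (a,b) with same region, a.hour < b.hour, a.id < b.id.
region groups: central:{5,11,17} south:{10,20,21} west:{1,22,25,28}
Ordered by (a.id, b.id); first 4.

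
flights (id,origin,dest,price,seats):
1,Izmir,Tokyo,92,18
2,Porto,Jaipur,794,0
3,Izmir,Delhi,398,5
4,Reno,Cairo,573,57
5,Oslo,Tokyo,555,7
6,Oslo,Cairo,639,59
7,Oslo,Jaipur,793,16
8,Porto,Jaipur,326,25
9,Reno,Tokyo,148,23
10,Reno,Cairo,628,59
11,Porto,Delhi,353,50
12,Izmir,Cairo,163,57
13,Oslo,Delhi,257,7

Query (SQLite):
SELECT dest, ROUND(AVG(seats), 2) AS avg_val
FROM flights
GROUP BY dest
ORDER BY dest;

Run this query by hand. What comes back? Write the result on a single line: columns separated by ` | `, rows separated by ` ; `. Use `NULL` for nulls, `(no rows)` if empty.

Cairo | 58 ; Delhi | 20.67 ; Jaipur | 13.67 ; Tokyo | 16

Partition flights by dest; compute ROUND(AVG(seats), 2) within each group.
  Cairo: ids {4, 6, 10, 12} → ROUND(AVG(seats), 2)=58
  Delhi: ids {3, 11, 13} → ROUND(AVG(seats), 2)=20.67
  Jaipur: ids {2, 7, 8} → ROUND(AVG(seats), 2)=13.67
  Tokyo: ids {1, 5, 9} → ROUND(AVG(seats), 2)=16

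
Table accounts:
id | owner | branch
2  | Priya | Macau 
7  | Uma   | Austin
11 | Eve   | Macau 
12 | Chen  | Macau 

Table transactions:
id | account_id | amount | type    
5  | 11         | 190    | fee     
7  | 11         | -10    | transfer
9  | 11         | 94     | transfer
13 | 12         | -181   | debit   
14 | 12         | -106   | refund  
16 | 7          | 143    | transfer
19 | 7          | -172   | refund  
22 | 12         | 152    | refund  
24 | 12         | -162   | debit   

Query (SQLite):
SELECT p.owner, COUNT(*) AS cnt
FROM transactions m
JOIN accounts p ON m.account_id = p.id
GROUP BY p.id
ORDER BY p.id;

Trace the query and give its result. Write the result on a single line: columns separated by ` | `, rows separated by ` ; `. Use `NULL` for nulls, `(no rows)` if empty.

Join each transactions row to its accounts via account_id.
Group joined rows by accounts.id; compute COUNT(*) per group.
  7: ids {16, 19} → COUNT(*)=2
  11: ids {5, 7, 9} → COUNT(*)=3
  12: ids {13, 14, 22, 24} → COUNT(*)=4

Uma | 2 ; Eve | 3 ; Chen | 4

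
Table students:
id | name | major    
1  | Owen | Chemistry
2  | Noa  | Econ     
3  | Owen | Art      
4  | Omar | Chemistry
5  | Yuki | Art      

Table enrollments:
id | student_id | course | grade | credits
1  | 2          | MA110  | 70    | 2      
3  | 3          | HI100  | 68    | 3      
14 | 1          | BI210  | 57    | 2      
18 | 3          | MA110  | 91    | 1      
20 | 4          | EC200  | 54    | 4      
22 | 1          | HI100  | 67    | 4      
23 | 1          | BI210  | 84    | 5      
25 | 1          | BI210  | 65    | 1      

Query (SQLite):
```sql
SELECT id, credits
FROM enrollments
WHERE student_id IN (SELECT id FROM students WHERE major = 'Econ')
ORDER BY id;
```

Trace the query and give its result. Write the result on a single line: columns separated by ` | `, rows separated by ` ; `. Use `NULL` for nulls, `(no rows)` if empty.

Inner query: students.id where major = 'Econ'.
Outer: keep enrollments rows whose student_id is in that set.
Inner query → {2}

1 | 2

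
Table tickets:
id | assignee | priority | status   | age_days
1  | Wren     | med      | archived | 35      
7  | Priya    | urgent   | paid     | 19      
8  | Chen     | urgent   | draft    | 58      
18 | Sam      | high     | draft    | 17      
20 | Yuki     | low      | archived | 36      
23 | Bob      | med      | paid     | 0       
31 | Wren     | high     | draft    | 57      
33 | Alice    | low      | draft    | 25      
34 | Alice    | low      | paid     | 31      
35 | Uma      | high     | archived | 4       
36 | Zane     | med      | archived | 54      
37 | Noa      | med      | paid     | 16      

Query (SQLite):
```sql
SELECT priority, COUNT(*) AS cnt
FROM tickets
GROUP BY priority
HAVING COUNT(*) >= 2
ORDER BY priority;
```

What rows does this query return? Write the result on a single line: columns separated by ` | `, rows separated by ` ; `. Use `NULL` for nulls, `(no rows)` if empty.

Partition tickets by priority; compute COUNT(*) within each group.
HAVING: keep groups with count ≥ 2.
  high: ids {18, 31, 35} → COUNT(*)=3
  low: ids {20, 33, 34} → COUNT(*)=3
  med: ids {1, 23, 36, 37} → COUNT(*)=4
  urgent: ids {7, 8} → COUNT(*)=2

high | 3 ; low | 3 ; med | 4 ; urgent | 2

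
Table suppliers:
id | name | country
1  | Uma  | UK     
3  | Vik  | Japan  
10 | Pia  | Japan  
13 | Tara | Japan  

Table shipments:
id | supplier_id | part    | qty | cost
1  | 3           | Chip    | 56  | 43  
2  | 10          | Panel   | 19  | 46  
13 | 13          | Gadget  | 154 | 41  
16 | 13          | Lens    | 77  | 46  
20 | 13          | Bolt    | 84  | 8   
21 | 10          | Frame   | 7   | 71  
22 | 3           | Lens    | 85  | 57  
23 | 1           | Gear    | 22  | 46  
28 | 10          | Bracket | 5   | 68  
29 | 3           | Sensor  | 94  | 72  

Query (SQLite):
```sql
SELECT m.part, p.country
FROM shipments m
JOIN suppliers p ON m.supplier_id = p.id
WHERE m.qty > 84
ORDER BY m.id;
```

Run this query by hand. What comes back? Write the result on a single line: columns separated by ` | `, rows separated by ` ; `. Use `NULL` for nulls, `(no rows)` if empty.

Each shipments row matches the suppliers row where supplier_id = suppliers.id.
Then keep rows with m.qty > 84.

Gadget | Japan ; Lens | Japan ; Sensor | Japan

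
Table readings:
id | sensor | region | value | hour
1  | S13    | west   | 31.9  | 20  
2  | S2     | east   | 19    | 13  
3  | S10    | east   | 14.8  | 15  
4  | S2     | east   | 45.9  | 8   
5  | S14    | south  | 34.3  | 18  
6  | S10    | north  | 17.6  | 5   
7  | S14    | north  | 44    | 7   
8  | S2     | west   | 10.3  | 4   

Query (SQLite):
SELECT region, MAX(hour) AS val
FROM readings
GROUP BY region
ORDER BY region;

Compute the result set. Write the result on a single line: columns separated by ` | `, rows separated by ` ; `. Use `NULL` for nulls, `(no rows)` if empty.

east | 15 ; north | 7 ; south | 18 ; west | 20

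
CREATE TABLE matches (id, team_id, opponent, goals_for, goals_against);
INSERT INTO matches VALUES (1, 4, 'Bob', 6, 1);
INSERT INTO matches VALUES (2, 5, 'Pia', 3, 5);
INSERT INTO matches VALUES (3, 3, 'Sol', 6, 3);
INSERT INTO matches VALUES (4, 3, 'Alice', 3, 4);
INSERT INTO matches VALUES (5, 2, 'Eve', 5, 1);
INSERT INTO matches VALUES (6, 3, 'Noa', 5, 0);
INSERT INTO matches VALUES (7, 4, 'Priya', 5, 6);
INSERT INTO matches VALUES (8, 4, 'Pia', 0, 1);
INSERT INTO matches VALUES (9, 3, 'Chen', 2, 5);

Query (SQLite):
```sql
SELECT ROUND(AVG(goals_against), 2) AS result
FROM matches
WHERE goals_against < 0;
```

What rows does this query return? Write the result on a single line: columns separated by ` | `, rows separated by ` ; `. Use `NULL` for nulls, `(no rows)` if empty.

Rows where goals_against < 0 → goals_against values: [].

NULL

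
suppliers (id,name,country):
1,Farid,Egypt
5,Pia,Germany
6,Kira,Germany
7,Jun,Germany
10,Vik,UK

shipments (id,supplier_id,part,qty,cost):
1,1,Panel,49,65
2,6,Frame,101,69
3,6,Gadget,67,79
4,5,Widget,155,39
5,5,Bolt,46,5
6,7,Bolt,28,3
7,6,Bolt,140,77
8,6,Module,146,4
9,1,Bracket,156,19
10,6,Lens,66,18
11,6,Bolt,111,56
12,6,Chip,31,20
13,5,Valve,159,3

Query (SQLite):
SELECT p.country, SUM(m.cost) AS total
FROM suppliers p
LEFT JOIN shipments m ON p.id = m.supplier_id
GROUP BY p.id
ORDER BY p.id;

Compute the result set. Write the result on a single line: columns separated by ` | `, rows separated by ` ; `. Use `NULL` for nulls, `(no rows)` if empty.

Egypt | 84 ; Germany | 47 ; Germany | 323 ; Germany | 3 ; UK | NULL

LEFT JOIN keeps every suppliers row; unmatched ones get NULL for shipments columns.
Group by suppliers.id and compute SUM(m.cost). SUM over an all-NULL group is NULL.
  1: ids {1, 9} → SUM(m.cost)=84
  5: ids {4, 5, 13} → SUM(m.cost)=47
  6: ids {2, 3, 7, 8, 10, 11, 12} → SUM(m.cost)=323
  7: ids {6} → SUM(m.cost)=3
  10: ids {—} → SUM(m.cost)=NULL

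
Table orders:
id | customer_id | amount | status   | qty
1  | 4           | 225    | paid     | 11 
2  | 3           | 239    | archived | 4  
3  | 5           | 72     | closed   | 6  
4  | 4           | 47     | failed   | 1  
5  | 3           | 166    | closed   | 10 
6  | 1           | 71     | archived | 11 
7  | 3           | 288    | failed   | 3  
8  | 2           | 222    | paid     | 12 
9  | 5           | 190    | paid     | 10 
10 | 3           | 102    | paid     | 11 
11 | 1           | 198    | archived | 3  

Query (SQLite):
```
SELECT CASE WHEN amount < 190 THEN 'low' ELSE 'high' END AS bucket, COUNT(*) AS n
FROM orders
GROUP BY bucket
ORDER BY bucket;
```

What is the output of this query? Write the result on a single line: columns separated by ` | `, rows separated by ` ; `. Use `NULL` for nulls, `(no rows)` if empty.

Bucket rows by amount < 190 → 'low' else 'high'; count each bucket.

high | 6 ; low | 5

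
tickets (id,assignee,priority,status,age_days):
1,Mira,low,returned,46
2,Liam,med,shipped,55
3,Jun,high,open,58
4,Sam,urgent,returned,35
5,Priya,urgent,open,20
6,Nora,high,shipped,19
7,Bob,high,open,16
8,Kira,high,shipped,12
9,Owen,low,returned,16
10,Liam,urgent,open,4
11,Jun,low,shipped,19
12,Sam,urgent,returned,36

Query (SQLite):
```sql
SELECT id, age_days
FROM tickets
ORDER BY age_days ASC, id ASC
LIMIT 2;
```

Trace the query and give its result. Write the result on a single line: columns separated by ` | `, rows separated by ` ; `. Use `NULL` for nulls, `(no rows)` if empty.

Sort by age_days asc, tiebreak id asc: (4, id=10), (12, id=8), (16, id=7), (16, id=9), (19, id=6) …. Take first 2.

10 | 4 ; 8 | 12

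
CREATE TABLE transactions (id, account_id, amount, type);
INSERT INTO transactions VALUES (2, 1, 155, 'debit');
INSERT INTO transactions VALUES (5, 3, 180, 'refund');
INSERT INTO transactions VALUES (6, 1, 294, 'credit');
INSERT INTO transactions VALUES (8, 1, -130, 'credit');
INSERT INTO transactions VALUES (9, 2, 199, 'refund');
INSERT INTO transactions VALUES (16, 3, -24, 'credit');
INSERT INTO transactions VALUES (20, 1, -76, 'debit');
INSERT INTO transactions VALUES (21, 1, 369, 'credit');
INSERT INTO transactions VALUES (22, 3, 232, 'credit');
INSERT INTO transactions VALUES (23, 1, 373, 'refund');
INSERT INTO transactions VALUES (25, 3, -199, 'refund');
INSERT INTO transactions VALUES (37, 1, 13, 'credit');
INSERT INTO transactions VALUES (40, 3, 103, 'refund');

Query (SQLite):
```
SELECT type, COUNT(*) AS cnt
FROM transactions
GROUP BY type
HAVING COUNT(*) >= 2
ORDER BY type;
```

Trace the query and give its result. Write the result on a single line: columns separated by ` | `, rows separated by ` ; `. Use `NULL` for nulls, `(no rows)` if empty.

Partition transactions by type; compute COUNT(*) within each group.
HAVING: keep groups with count ≥ 2.
  credit: ids {6, 8, 16, 21, 22, 37} → COUNT(*)=6
  debit: ids {2, 20} → COUNT(*)=2
  refund: ids {5, 9, 23, 25, 40} → COUNT(*)=5

credit | 6 ; debit | 2 ; refund | 5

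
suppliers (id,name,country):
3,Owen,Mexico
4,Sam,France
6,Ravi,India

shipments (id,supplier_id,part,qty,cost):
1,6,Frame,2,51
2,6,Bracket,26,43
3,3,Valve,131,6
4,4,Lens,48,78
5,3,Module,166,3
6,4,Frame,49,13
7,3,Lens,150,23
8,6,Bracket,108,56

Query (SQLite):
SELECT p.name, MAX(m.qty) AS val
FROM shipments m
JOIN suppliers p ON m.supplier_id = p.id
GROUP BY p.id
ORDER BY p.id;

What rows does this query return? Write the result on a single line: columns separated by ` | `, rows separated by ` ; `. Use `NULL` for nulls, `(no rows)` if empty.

Owen | 166 ; Sam | 49 ; Ravi | 108

Join each shipments row to its suppliers via supplier_id.
Group joined rows by suppliers.id; compute MAX(m.qty) per group.
  3: ids {3, 5, 7} → MAX(m.qty)=166
  4: ids {4, 6} → MAX(m.qty)=49
  6: ids {1, 2, 8} → MAX(m.qty)=108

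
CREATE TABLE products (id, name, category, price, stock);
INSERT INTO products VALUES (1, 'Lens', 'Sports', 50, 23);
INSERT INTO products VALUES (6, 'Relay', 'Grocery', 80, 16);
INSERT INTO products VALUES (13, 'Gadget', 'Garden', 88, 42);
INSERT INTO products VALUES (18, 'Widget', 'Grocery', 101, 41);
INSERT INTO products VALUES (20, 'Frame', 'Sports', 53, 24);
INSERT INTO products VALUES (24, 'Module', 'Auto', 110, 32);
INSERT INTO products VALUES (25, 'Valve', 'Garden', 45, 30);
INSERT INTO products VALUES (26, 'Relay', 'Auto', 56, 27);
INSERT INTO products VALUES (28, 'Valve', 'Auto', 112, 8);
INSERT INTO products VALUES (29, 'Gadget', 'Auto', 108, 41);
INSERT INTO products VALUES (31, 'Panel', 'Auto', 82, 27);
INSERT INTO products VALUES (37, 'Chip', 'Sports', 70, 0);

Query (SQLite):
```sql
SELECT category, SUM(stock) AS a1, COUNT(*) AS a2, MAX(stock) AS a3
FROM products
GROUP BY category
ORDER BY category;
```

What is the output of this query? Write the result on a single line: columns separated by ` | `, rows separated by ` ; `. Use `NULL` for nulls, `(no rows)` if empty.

Group products by category.
Per group compute: SUM(stock), COUNT(*), MAX(stock).
  Auto: ids {24, 26, 28, 29, 31} → SUM(stock)=135, COUNT(*)=5, MAX(stock)=41
  Garden: ids {13, 25} → SUM(stock)=72, COUNT(*)=2, MAX(stock)=42
  Grocery: ids {6, 18} → SUM(stock)=57, COUNT(*)=2, MAX(stock)=41
  Sports: ids {1, 20, 37} → SUM(stock)=47, COUNT(*)=3, MAX(stock)=24

Auto | 135 | 5 | 41 ; Garden | 72 | 2 | 42 ; Grocery | 57 | 2 | 41 ; Sports | 47 | 3 | 24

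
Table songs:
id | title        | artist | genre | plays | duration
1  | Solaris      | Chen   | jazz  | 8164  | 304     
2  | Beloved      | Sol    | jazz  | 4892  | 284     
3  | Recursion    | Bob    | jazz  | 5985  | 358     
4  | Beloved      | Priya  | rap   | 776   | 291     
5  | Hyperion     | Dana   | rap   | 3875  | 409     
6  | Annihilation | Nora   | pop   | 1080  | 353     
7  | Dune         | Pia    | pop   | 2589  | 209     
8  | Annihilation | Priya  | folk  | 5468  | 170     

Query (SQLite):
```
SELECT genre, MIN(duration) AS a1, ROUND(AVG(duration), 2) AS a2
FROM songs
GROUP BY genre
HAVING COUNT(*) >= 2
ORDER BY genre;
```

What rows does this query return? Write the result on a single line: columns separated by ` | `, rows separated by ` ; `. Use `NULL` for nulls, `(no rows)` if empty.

Group songs by genre.
Per group compute: MIN(duration), ROUND(AVG(duration), 2).
HAVING: drop groups with fewer than 2 rows.
  folk: ids {8} → MIN(duration)=170, ROUND(AVG(duration), 2)=170
  jazz: ids {1, 2, 3} → MIN(duration)=284, ROUND(AVG(duration), 2)=315.33
  pop: ids {6, 7} → MIN(duration)=209, ROUND(AVG(duration), 2)=281
  rap: ids {4, 5} → MIN(duration)=291, ROUND(AVG(duration), 2)=350

jazz | 284 | 315.33 ; pop | 209 | 281 ; rap | 291 | 350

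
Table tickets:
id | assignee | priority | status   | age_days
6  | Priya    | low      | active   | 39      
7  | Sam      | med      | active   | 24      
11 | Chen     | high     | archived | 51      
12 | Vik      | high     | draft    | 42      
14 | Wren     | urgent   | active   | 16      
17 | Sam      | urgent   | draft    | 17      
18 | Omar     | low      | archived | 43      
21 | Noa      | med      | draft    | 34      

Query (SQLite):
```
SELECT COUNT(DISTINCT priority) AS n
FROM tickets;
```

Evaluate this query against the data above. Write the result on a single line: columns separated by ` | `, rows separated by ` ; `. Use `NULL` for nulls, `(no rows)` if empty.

4

Count distinct non-NULL priority values.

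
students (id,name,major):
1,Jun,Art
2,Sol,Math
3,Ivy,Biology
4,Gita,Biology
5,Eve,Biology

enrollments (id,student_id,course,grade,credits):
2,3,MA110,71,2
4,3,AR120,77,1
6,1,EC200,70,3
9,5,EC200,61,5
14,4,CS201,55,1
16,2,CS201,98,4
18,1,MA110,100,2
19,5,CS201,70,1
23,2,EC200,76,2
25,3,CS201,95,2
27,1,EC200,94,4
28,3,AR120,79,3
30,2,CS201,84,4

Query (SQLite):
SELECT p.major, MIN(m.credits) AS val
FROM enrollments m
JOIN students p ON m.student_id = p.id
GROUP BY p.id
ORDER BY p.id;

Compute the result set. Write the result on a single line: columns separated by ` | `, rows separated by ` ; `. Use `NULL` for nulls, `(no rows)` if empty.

Join each enrollments row to its students via student_id.
Group joined rows by students.id; compute MIN(m.credits) per group.
  1: ids {6, 18, 27} → MIN(m.credits)=2
  2: ids {16, 23, 30} → MIN(m.credits)=2
  3: ids {2, 4, 25, 28} → MIN(m.credits)=1
  4: ids {14} → MIN(m.credits)=1
  5: ids {9, 19} → MIN(m.credits)=1

Art | 2 ; Math | 2 ; Biology | 1 ; Biology | 1 ; Biology | 1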